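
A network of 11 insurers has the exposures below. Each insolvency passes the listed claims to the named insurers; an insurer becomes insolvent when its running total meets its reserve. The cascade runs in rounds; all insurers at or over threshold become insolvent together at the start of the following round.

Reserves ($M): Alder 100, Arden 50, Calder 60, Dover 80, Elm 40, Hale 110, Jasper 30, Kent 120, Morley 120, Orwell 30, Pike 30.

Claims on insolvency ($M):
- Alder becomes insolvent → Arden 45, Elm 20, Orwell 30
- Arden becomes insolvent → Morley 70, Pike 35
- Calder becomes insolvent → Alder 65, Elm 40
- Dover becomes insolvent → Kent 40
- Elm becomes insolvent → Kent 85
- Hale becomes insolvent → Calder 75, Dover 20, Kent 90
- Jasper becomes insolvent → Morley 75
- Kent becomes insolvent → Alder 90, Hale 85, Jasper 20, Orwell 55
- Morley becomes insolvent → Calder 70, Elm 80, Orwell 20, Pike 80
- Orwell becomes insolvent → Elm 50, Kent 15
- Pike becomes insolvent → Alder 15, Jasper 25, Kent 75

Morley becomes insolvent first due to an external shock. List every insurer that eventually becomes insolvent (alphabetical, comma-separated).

Alder, Calder, Elm, Jasper, Kent, Morley, Orwell, Pike

Round 1 — Morley becomes insolvent (initial).
  Calder: +70 → 70 ≥ 60
  Elm: +80 → 80 ≥ 40
  Orwell: +20 → 20 < 30
  Pike: +80 → 80 ≥ 30
Round 2 — Calder, Elm, Pike become insolvent.
  Alder: +65+15 → 80 < 100
  Jasper: +25 → 25 < 30
  Kent: +85+75 → 160 ≥ 120
Round 3 — Kent becomes insolvent.
  Alder: +90 → 170 ≥ 100
  Hale: +85 → 85 < 110
  Jasper: +20 → 45 ≥ 30
  Orwell: +55 → 75 ≥ 30
Round 4 — Alder, Jasper, Orwell become insolvent.
  Arden: +45 → 45 < 50
No further insolvencies.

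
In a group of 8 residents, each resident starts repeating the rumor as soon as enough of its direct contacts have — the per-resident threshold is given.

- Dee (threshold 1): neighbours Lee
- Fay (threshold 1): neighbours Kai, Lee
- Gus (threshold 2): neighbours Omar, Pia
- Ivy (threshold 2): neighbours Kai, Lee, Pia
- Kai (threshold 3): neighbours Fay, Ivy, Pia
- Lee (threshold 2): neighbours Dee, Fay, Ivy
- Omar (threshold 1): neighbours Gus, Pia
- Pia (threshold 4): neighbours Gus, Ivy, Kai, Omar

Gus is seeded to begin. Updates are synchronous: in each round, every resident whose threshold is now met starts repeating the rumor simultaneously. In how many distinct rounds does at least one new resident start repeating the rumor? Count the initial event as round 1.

Round 1 — Gus starts repeating the rumor (initial).
Round 2 — checking thresholds:
  Omar: 1 of 2 neighbours ≥ 1, starts repeating the rumor.
  Pia: 1 of 4 neighbours < 4, not yet.
Round 3 — no new spreads; cascade stops.

2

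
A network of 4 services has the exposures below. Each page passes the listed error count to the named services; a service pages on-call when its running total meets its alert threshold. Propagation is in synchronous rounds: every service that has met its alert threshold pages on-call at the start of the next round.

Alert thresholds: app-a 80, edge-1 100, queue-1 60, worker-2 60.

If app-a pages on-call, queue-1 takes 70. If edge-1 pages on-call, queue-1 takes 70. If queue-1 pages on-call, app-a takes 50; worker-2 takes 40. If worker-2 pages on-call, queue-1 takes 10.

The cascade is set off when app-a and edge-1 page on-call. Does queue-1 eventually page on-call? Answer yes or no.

Round 1 — app-a, edge-1 page on-call (initial).
  queue-1: +70+70 → 140 ≥ 60
Round 2 — queue-1 pages on-call.
  worker-2: +40 → 40 < 60
No further pages.

yes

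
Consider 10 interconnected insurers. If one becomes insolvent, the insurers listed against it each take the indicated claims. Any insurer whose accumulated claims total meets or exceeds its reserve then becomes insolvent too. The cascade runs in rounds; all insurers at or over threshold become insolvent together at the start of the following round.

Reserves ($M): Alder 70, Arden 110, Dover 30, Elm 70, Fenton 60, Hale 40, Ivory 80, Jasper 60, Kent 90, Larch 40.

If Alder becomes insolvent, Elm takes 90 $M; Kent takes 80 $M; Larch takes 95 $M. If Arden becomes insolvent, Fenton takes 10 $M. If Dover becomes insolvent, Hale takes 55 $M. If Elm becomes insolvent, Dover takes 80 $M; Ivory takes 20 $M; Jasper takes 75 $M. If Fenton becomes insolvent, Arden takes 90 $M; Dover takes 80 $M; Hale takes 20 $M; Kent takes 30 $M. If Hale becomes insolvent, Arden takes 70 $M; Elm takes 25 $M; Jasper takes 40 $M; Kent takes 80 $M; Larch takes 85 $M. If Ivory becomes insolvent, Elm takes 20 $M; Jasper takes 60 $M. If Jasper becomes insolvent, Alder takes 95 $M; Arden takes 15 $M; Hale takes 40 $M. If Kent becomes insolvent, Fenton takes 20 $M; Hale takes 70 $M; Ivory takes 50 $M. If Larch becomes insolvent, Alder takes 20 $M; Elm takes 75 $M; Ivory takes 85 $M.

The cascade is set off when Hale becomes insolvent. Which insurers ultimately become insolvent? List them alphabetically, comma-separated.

Round 1 — Hale becomes insolvent (initial).
  Arden: +70 → 70 < 110
  Elm: +25 → 25 < 70
  Jasper: +40 → 40 < 60
  Kent: +80 → 80 < 90
  Larch: +85 → 85 ≥ 40
Round 2 — Larch becomes insolvent.
  Alder: +20 → 20 < 70
  Elm: +75 → 100 ≥ 70
  Ivory: +85 → 85 ≥ 80
Round 3 — Elm, Ivory become insolvent.
  Dover: +80 → 80 ≥ 30
  Jasper: +75+60 → 175 ≥ 60
Round 4 — Dover, Jasper become insolvent.
  Alder: +95 → 115 ≥ 70
  Arden: +15 → 85 < 110
Round 5 — Alder becomes insolvent.
  Kent: +80 → 160 ≥ 90
Round 6 — Kent becomes insolvent.
  Fenton: +20 → 20 < 60
No further insolvencies.

Alder, Dover, Elm, Hale, Ivory, Jasper, Kent, Larch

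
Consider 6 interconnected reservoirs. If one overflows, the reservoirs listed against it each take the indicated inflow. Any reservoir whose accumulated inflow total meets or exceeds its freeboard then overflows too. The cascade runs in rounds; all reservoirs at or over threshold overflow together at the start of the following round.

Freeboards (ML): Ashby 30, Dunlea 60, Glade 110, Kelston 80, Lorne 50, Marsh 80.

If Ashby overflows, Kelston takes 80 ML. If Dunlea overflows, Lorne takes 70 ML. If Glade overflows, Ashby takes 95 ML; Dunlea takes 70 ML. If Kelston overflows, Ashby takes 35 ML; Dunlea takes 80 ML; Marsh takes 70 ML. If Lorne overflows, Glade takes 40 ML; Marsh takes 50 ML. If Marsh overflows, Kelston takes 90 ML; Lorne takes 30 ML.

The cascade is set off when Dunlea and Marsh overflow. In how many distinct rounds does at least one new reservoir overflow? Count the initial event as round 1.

Round 1 — Dunlea, Marsh overflow (initial).
  Kelston: +90 → 90 ≥ 80
  Lorne: +70+30 → 100 ≥ 50
Round 2 — Kelston, Lorne overflow.
  Ashby: +35 → 35 ≥ 30
  Glade: +40 → 40 < 110
Round 3 — Ashby overflows.
No further overflows.

3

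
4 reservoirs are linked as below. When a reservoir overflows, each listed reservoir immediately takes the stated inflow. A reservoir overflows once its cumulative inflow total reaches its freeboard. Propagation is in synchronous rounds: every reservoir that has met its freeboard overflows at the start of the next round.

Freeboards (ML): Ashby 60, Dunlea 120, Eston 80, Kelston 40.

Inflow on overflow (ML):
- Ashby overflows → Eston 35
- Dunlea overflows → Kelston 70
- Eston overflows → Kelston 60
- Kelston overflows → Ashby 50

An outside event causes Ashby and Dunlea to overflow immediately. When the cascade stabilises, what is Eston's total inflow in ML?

Round 1 — Ashby, Dunlea overflow (initial).
  Eston: +35 → 35 < 80
  Kelston: +70 → 70 ≥ 40
Round 2 — Kelston overflows.
No further overflows.

35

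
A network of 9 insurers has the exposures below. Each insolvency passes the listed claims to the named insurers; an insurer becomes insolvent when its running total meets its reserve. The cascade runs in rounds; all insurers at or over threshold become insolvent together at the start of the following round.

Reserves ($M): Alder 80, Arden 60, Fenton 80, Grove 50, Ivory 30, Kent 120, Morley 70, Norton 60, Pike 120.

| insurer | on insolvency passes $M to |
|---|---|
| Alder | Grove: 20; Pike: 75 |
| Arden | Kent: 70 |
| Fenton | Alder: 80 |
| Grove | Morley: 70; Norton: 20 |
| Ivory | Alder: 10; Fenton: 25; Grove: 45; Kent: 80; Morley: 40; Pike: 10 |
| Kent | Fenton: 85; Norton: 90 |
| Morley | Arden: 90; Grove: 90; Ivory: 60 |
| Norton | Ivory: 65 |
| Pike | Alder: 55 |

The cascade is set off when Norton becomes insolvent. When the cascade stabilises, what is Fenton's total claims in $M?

25

Round 1 — Norton becomes insolvent (initial).
  Ivory: +65 → 65 ≥ 30
Round 2 — Ivory becomes insolvent.
  Alder: +10 → 10 < 80
  Fenton: +25 → 25 < 80
  Grove: +45 → 45 < 50
  Kent: +80 → 80 < 120
  Morley: +40 → 40 < 70
  Pike: +10 → 10 < 120
No further insolvencies.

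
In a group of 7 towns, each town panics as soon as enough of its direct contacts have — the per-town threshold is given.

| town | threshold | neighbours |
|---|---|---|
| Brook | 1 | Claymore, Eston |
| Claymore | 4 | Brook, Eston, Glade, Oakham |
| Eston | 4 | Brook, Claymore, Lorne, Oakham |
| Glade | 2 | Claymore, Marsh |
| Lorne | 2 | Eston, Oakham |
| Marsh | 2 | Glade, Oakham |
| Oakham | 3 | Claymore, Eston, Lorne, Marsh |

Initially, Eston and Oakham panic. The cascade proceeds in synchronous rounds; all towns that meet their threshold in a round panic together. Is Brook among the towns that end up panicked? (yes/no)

yes

Round 1 — Eston, Oakham panic (initial).
Round 2 — checking thresholds:
  Brook: 1 of 2 neighbours ≥ 1, panics.
  Claymore: 2 of 4 neighbours < 4, below threshold.
  Lorne: 2 of 2 neighbours ≥ 2, panics.
  Marsh: 1 of 2 neighbours < 2, below threshold.
Round 3 — no new panics; cascade stops.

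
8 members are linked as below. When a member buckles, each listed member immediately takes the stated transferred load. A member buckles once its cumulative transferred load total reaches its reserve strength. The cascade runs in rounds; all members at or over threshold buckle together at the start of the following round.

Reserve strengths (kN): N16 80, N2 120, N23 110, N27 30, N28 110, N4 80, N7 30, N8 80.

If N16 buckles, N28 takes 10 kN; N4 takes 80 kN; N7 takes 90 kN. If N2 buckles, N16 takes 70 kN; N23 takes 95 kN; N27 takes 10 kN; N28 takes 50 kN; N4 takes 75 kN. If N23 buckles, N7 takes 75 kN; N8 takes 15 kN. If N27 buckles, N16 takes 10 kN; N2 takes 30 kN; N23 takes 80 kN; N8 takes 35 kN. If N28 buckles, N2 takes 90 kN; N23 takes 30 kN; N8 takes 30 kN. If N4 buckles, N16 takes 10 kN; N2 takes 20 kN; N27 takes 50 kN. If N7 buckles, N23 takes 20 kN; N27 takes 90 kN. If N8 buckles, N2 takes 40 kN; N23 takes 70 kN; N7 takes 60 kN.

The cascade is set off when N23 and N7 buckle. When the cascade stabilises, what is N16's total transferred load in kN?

Round 1 — N23, N7 buckle (initial).
  N27: +90 → 90 ≥ 30
  N8: +15 → 15 < 80
Round 2 — N27 buckles.
  N16: +10 → 10 < 80
  N2: +30 → 30 < 120
  N8: +35 → 50 < 80
No further bucklings.

10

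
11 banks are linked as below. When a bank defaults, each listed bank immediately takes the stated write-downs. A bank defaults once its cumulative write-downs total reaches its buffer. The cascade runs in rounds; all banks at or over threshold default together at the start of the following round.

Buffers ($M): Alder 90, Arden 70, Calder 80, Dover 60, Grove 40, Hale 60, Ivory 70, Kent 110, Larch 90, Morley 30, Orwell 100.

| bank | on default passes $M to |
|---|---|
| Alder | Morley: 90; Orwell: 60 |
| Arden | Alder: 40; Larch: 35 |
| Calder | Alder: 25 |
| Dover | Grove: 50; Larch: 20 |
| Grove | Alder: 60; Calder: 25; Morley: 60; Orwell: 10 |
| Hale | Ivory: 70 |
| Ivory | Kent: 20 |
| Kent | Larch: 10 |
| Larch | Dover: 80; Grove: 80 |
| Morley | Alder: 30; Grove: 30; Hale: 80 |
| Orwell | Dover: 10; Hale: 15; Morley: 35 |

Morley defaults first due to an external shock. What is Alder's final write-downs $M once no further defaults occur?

30

Round 1 — Morley defaults (initial).
  Alder: +30 → 30 < 90
  Grove: +30 → 30 < 40
  Hale: +80 → 80 ≥ 60
Round 2 — Hale defaults.
  Ivory: +70 → 70 ≥ 70
Round 3 — Ivory defaults.
  Kent: +20 → 20 < 110
No further defaults.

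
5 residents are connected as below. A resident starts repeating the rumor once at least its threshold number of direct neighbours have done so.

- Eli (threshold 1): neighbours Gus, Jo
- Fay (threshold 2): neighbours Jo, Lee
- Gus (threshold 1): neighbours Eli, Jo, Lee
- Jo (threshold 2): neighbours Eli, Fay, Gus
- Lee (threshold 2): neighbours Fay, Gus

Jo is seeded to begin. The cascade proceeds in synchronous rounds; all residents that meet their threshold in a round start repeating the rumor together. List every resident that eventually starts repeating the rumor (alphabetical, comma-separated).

Eli, Gus, Jo

Round 1 — Jo starts repeating the rumor (initial).
Round 2 — checking thresholds:
  Eli: 1 of 2 neighbours ≥ 1, starts repeating the rumor.
  Fay: 1 of 2 neighbours < 2, holds.
  Gus: 1 of 3 neighbours ≥ 1, starts repeating the rumor.
Round 3 — no new spreads; cascade stops.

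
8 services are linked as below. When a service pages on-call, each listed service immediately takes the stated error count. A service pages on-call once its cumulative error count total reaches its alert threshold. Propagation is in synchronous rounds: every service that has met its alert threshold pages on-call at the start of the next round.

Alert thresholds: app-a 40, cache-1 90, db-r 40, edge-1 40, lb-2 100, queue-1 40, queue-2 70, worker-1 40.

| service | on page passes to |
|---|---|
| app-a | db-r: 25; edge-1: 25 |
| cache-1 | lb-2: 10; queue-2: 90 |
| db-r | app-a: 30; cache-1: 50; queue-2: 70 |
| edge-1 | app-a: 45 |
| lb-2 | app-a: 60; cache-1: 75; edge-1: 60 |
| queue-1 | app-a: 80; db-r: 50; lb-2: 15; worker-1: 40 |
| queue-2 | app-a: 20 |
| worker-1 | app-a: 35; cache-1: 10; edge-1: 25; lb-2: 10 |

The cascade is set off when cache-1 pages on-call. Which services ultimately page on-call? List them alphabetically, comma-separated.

Round 1 — cache-1 pages on-call (initial).
  lb-2: +10 → 10 < 100
  queue-2: +90 → 90 ≥ 70
Round 2 — queue-2 pages on-call.
  app-a: +20 → 20 < 40
No further pages.

cache-1, queue-2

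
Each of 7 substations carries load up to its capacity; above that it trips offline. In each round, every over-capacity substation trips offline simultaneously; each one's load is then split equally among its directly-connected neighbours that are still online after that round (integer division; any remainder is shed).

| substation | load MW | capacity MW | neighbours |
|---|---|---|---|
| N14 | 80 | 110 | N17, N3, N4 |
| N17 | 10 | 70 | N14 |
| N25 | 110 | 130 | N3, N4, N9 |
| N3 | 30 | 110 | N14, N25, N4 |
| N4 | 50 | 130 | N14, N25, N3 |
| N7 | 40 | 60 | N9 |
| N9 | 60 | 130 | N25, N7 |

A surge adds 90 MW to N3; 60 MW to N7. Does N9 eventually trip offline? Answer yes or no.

yes

Round 1 — N3 at 120 > 110; N7 at 100 > 60. N3, N7 trip offline.
  N3 sheds 120 MW to N14, N25, N4: 40 each.
    N14: 80+40 = 120 > 110
    N25: 110+40 = 150 > 130
    N4: 50+40 = 90 ≤ 130
  N7 sheds 100 MW to N9: 100 each.
    N9: 60+100 = 160 > 130
Round 2 — N14, N25, N9 trip offline.
  N14 sheds 120 MW to N17, N4: 60 each.
    N17: 10+60 = 70 ≤ 70
    N4: 90+60 = 150 > 130
  N25 sheds 150 MW to N4: 150 each.
    N4: 150+150 = 300 > 130
  N9 sheds 160 MW: no online neighbours, lost.
Round 3 — N4 trips offline.
  N4 sheds 300 MW: no online neighbours, lost.
No further trips.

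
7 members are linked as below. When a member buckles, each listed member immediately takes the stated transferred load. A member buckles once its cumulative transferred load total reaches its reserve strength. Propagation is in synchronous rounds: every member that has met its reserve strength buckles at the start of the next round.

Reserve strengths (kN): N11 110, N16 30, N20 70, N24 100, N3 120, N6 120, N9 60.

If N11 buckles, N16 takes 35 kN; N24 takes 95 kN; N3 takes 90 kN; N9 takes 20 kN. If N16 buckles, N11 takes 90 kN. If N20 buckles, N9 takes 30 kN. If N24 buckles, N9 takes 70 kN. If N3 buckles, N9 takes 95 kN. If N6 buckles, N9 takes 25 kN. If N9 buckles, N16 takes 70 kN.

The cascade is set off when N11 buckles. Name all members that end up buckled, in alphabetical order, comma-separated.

Round 1 — N11 buckles (initial).
  N16: +35 → 35 ≥ 30
  N24: +95 → 95 < 100
  N3: +90 → 90 < 120
  N9: +20 → 20 < 60
Round 2 — N16 buckles.
No further bucklings.

N11, N16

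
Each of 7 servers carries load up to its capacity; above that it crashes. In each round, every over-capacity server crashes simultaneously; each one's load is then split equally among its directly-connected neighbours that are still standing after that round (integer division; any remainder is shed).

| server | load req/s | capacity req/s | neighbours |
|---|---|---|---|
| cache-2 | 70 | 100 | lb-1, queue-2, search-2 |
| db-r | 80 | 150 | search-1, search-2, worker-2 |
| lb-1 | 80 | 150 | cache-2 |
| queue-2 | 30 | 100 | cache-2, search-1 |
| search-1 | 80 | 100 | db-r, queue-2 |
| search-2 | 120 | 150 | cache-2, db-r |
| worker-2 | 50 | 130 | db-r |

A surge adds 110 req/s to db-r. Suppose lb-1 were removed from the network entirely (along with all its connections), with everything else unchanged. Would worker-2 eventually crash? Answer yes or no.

no

With lb-1 removed:
Round 1 — db-r at 190 > 150. db-r crashes.
  db-r sheds 190 req/s to search-1, search-2, worker-2: 63 each (1 lost).
    search-1: 80+63 = 143 > 100
    search-2: 120+63 = 183 > 150
    worker-2: 50+63 = 113 ≤ 130
Round 2 — search-1, search-2 crash.
  search-1 sheds 143 req/s to queue-2: 143 each.
    queue-2: 30+143 = 173 > 100
  search-2 sheds 183 req/s to cache-2: 183 each.
    cache-2: 70+183 = 253 > 100
Round 3 — cache-2, queue-2 crash.
  cache-2 sheds 253 req/s: no online neighbours, lost.
  queue-2 sheds 173 req/s: no online neighbours, lost.
No further crashes.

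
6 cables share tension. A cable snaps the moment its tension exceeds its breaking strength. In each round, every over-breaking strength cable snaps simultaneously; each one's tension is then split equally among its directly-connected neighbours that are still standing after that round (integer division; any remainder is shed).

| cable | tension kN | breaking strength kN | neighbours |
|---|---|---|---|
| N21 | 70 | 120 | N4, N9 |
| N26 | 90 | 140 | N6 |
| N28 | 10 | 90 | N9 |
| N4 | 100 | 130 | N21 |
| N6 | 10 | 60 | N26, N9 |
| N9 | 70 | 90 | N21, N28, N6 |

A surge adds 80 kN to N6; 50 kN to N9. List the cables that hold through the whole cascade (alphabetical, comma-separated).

N28

Round 1 — N6 at 90 > 60; N9 at 120 > 90. N6, N9 snap.
  N6 sheds 90 kN to N26: 90 each.
    N26: 90+90 = 180 > 140
  N9 sheds 120 kN to N21, N28: 60 each.
    N21: 70+60 = 130 > 120
    N28: 10+60 = 70 ≤ 90
Round 2 — N21, N26 snap.
  N21 sheds 130 kN to N4: 130 each.
    N4: 100+130 = 230 > 130
  N26 sheds 180 kN: no online neighbours, lost.
Round 3 — N4 snaps.
  N4 sheds 230 kN: no online neighbours, lost.
No further breaks.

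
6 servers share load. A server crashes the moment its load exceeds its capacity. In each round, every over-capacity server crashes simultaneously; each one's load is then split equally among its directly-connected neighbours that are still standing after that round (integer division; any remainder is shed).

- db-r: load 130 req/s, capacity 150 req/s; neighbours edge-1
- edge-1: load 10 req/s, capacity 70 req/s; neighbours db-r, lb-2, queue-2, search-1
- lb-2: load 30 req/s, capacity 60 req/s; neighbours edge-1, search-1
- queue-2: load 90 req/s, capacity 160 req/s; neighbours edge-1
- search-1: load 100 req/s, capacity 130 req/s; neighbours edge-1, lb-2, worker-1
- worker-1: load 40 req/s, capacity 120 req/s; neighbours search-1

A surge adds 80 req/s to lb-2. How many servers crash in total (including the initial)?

Round 1 — lb-2 at 110 > 60. lb-2 crashes.
  lb-2 sheds 110 req/s to edge-1, search-1: 55 each.
    edge-1: 10+55 = 65 ≤ 70
    search-1: 100+55 = 155 > 130
Round 2 — search-1 crashes.
  search-1 sheds 155 req/s to edge-1, worker-1: 77 each (1 lost).
    edge-1: 65+77 = 142 > 70
    worker-1: 40+77 = 117 ≤ 120
Round 3 — edge-1 crashes.
  edge-1 sheds 142 req/s to db-r, queue-2: 71 each.
    db-r: 130+71 = 201 > 150
    queue-2: 90+71 = 161 > 160
Round 4 — db-r, queue-2 crash.
  db-r sheds 201 req/s: no online neighbours, lost.
  queue-2 sheds 161 req/s: no online neighbours, lost.
No further crashes.

5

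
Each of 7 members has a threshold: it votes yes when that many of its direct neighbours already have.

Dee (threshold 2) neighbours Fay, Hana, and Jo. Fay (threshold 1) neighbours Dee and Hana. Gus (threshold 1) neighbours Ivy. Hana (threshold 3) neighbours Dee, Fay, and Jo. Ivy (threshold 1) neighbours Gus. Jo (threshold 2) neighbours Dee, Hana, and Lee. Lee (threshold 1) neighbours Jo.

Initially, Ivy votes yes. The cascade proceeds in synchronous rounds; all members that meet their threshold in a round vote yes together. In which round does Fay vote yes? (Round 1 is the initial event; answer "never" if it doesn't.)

never

Round 1 — Ivy votes yes (initial).
Round 2 — checking thresholds:
  Gus: 1 of 1 neighbours ≥ 1, votes yes.
Round 3 — no new yes votes; cascade stops.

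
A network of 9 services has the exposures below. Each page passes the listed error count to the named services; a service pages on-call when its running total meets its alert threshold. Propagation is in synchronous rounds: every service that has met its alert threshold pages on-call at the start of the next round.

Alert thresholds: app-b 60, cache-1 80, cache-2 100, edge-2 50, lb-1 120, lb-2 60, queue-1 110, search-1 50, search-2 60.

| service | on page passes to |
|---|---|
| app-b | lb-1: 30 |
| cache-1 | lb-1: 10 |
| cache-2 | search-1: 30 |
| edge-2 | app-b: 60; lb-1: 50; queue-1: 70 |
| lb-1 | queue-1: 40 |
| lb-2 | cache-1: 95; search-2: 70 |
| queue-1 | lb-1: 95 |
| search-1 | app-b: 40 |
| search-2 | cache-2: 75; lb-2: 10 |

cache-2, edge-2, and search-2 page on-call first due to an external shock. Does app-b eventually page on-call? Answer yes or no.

yes

Round 1 — cache-2, edge-2, search-2 page on-call (initial).
  app-b: +60 → 60 ≥ 60
  lb-1: +50 → 50 < 120
  lb-2: +10 → 10 < 60
  queue-1: +70 → 70 < 110
  search-1: +30 → 30 < 50
Round 2 — app-b pages on-call.
  lb-1: +30 → 80 < 120
No further pages.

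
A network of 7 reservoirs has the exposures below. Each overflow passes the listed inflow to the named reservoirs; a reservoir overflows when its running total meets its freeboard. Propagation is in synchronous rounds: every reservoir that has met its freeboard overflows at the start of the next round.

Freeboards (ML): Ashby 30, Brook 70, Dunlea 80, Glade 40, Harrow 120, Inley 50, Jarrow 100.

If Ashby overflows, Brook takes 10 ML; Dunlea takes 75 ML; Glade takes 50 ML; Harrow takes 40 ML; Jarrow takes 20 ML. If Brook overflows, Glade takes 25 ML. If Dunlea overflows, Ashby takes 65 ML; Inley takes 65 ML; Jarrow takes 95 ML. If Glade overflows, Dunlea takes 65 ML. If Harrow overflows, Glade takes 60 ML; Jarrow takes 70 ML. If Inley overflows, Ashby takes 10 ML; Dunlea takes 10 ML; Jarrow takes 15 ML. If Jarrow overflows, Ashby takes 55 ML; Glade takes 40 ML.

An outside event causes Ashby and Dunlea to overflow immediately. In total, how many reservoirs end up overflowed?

Round 1 — Ashby, Dunlea overflow (initial).
  Brook: +10 → 10 < 70
  Glade: +50 → 50 ≥ 40
  Harrow: +40 → 40 < 120
  Inley: +65 → 65 ≥ 50
  Jarrow: +20+95 → 115 ≥ 100
Round 2 — Glade, Inley, Jarrow overflow.
No further overflows.

5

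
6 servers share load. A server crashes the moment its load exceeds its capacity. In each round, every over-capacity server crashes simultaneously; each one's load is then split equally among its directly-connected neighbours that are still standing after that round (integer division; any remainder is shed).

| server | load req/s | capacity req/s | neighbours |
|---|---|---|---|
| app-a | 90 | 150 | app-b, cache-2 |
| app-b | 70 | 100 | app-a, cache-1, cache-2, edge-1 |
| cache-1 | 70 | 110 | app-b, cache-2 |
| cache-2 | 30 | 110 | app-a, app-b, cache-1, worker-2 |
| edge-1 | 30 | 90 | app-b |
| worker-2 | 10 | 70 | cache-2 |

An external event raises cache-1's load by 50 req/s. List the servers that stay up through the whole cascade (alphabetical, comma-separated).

edge-1

Round 1 — cache-1 at 120 > 110. cache-1 crashes.
  cache-1 sheds 120 req/s to app-b, cache-2: 60 each.
    app-b: 70+60 = 130 > 100
    cache-2: 30+60 = 90 ≤ 110
Round 2 — app-b crashes.
  app-b sheds 130 req/s to app-a, cache-2, edge-1: 43 each (1 lost).
    app-a: 90+43 = 133 ≤ 150
    cache-2: 90+43 = 133 > 110
    edge-1: 30+43 = 73 ≤ 90
Round 3 — cache-2 crashes.
  cache-2 sheds 133 req/s to app-a, worker-2: 66 each (1 lost).
    app-a: 133+66 = 199 > 150
    worker-2: 10+66 = 76 > 70
Round 4 — app-a, worker-2 crash.
  app-a sheds 199 req/s: no online neighbours, lost.
  worker-2 sheds 76 req/s: no online neighbours, lost.
No further crashes.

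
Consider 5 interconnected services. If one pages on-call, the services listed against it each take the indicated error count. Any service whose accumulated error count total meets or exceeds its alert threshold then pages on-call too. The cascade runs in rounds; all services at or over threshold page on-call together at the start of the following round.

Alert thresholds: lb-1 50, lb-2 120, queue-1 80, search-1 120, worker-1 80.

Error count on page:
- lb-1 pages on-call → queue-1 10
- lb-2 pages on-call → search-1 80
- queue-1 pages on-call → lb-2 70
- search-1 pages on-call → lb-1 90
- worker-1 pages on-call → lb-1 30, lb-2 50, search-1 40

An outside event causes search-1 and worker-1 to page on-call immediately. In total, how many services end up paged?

Round 1 — search-1, worker-1 page on-call (initial).
  lb-1: +90+30 → 120 ≥ 50
  lb-2: +50 → 50 < 120
Round 2 — lb-1 pages on-call.
  queue-1: +10 → 10 < 80
No further pages.

3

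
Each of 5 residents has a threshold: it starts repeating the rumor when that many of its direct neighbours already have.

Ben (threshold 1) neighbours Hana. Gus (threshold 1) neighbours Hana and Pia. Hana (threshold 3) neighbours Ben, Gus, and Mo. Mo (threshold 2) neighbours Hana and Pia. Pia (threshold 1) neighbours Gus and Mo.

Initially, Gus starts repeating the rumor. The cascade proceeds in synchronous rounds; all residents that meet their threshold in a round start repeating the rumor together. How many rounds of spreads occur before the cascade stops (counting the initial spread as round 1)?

Round 1 — Gus starts repeating the rumor (initial).
Round 2 — checking thresholds:
  Hana: 1 of 3 neighbours < 3, holds.
  Pia: 1 of 2 neighbours ≥ 1, starts repeating the rumor.
Round 3 — no new spreads; cascade stops.

2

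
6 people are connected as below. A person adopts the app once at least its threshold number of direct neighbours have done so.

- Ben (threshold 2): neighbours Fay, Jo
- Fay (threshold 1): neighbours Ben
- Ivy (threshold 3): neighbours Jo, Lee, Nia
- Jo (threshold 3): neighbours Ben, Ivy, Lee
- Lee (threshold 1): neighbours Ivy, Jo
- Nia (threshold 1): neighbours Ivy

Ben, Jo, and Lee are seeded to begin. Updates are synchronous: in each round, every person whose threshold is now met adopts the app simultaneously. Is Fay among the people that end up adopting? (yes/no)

Round 1 — Ben, Jo, Lee adopt the app (initial).
Round 2 — checking thresholds:
  Fay: 1 of 1 neighbours ≥ 1, adopts the app.
  Ivy: 2 of 3 neighbours < 3, not yet.
Round 3 — no new adoptions; cascade stops.

yes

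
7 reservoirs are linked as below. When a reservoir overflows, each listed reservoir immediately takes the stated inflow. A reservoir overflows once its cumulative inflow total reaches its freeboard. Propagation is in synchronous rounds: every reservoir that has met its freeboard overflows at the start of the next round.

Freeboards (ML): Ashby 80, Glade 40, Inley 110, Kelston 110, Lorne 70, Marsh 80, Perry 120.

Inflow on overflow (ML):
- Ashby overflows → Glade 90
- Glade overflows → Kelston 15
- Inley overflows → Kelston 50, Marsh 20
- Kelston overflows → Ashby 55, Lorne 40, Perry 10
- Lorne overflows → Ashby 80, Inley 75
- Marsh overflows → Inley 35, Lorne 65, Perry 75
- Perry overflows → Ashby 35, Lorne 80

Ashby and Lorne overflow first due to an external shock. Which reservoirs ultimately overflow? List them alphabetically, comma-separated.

Round 1 — Ashby, Lorne overflow (initial).
  Glade: +90 → 90 ≥ 40
  Inley: +75 → 75 < 110
Round 2 — Glade overflows.
  Kelston: +15 → 15 < 110
No further overflows.

Ashby, Glade, Lorne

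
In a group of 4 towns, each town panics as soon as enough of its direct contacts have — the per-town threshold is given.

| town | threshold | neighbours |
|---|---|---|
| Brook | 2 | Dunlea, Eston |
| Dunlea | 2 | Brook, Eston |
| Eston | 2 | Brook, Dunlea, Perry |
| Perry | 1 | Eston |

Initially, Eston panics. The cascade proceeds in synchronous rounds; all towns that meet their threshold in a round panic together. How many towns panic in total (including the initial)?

Round 1 — Eston panics (initial).
Round 2 — checking thresholds:
  Brook: 1 of 2 neighbours < 2, below threshold.
  Dunlea: 1 of 2 neighbours < 2, below threshold.
  Perry: 1 of 1 neighbours ≥ 1, panics.
Round 3 — no new panics; cascade stops.

2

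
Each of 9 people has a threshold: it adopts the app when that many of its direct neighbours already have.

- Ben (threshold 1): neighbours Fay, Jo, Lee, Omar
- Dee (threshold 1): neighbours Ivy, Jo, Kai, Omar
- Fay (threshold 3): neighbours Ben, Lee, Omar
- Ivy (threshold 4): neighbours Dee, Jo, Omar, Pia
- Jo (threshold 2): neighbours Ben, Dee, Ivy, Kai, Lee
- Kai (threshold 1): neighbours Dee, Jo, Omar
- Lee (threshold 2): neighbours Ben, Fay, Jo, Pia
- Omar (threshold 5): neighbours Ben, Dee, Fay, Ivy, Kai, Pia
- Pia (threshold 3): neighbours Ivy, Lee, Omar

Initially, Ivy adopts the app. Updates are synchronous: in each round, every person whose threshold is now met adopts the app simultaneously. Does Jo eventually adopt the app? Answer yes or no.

yes

Round 1 — Ivy adopts the app (initial).
Round 2 — checking thresholds:
  Dee: 1 of 4 neighbours ≥ 1, adopts the app.
  Jo: 1 of 5 neighbours < 2, not yet.
  Omar: 1 of 6 neighbours < 5, not yet.
  Pia: 1 of 3 neighbours < 3, not yet.
Round 3 — checking thresholds:
  Jo: 2 of 5 neighbours ≥ 2, adopts the app.
  Kai: 1 of 3 neighbours ≥ 1, adopts the app.
  Omar: 2 of 6 neighbours < 5, not yet.
  Pia: 1 of 3 neighbours < 3, not yet.
Round 4 — checking thresholds:
  Ben: 1 of 4 neighbours ≥ 1, adopts the app.
  Lee: 1 of 4 neighbours < 2, not yet.
  Omar: 3 of 6 neighbours < 5, not yet.
  Pia: 1 of 3 neighbours < 3, not yet.
Round 5 — checking thresholds:
  Fay: 1 of 3 neighbours < 3, not yet.
  Lee: 2 of 4 neighbours ≥ 2, adopts the app.
  Omar: 4 of 6 neighbours < 5, not yet.
  Pia: 1 of 3 neighbours < 3, not yet.
Round 6 — no new adoptions; cascade stops.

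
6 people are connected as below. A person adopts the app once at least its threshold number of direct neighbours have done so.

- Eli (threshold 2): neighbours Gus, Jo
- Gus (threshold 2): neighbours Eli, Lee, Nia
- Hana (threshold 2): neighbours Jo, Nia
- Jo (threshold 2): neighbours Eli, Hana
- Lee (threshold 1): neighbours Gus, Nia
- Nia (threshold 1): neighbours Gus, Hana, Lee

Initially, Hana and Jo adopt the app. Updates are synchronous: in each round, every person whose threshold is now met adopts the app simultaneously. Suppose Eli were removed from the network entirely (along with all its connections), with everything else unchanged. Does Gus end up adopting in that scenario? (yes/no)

With Eli removed:
Round 1 — Hana, Jo adopt the app (initial).
Round 2 — checking thresholds:
  Nia: 1 of 3 neighbours ≥ 1, adopts the app.
Round 3 — checking thresholds:
  Gus: 1 of 2 neighbours < 2, below threshold.
  Lee: 1 of 2 neighbours ≥ 1, adopts the app.
Round 4 — checking thresholds:
  Gus: 2 of 2 neighbours ≥ 2, adopts the app.
Round 5 — no new adoptions; cascade stops.

yes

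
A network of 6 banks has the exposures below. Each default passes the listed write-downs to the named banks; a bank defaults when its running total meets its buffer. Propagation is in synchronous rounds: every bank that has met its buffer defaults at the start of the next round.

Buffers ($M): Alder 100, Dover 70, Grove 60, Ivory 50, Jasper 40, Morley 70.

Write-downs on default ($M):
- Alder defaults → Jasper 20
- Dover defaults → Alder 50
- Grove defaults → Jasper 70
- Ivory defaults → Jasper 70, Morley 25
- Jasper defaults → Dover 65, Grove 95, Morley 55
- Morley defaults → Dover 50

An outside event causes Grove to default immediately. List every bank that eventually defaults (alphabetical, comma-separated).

Grove, Jasper

Round 1 — Grove defaults (initial).
  Jasper: +70 → 70 ≥ 40
Round 2 — Jasper defaults.
  Dover: +65 → 65 < 70
  Morley: +55 → 55 < 70
No further defaults.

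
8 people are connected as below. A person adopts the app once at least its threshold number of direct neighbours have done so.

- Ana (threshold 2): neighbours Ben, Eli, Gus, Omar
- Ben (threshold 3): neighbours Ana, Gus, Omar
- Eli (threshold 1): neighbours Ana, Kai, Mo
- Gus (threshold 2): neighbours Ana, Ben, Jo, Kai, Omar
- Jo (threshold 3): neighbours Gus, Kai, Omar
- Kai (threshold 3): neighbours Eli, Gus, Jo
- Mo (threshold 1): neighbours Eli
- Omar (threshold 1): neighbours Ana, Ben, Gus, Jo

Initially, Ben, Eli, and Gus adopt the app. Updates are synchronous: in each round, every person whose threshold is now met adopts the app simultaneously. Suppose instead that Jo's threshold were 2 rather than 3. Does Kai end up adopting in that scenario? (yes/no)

yes

With Jo's threshold at 2:
Round 1 — Ben, Eli, Gus adopt the app (initial).
Round 2 — checking thresholds:
  Ana: 3 of 4 neighbours ≥ 2, adopts the app.
  Jo: 1 of 3 neighbours < 2, below threshold.
  Kai: 2 of 3 neighbours < 3, below threshold.
  Mo: 1 of 1 neighbours ≥ 1, adopts the app.
  Omar: 2 of 4 neighbours ≥ 1, adopts the app.
Round 3 — checking thresholds:
  Jo: 2 of 3 neighbours ≥ 2, adopts the app.
  Kai: 2 of 3 neighbours < 3, below threshold.
Round 4 — checking thresholds:
  Kai: 3 of 3 neighbours ≥ 3, adopts the app.
Round 5 — no new adoptions; cascade stops.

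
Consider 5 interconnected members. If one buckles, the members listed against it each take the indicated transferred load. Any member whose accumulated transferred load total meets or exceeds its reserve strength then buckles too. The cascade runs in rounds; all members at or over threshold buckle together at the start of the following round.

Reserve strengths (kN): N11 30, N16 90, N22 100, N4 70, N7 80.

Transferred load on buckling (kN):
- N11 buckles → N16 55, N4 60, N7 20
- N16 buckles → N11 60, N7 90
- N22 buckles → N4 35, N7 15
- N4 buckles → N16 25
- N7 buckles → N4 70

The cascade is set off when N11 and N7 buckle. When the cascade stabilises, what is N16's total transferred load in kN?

80

Round 1 — N11, N7 buckle (initial).
  N16: +55 → 55 < 90
  N4: +60+70 → 130 ≥ 70
Round 2 — N4 buckles.
  N16: +25 → 80 < 90
No further bucklings.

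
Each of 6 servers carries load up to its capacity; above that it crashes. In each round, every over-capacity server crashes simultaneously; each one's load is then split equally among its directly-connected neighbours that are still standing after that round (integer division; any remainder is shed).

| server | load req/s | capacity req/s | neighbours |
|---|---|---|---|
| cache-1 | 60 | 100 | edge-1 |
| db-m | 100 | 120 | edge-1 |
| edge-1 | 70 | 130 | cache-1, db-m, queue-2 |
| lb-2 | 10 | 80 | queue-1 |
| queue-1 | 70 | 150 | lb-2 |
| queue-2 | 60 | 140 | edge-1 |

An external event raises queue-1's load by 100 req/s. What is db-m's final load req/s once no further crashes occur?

Round 1 — queue-1 at 170 > 150. queue-1 crashes.
  queue-1 sheds 170 req/s to lb-2: 170 each.
    lb-2: 10+170 = 180 > 80
Round 2 — lb-2 crashes.
  lb-2 sheds 180 req/s: no online neighbours, lost.
No further crashes.

100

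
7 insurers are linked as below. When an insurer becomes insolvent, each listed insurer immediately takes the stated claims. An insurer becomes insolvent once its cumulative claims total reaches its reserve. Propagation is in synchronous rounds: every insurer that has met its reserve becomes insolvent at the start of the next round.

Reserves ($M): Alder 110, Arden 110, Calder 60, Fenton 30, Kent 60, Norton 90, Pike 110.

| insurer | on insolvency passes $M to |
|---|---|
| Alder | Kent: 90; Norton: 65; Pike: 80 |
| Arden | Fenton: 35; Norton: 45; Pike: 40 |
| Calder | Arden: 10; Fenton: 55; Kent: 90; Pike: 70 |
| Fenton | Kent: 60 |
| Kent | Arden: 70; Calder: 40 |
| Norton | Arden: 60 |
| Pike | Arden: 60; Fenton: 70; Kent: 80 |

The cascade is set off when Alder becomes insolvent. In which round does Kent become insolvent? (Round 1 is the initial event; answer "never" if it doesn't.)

2

Round 1 — Alder becomes insolvent (initial).
  Kent: +90 → 90 ≥ 60
  Norton: +65 → 65 < 90
  Pike: +80 → 80 < 110
Round 2 — Kent becomes insolvent.
  Arden: +70 → 70 < 110
  Calder: +40 → 40 < 60
No further insolvencies.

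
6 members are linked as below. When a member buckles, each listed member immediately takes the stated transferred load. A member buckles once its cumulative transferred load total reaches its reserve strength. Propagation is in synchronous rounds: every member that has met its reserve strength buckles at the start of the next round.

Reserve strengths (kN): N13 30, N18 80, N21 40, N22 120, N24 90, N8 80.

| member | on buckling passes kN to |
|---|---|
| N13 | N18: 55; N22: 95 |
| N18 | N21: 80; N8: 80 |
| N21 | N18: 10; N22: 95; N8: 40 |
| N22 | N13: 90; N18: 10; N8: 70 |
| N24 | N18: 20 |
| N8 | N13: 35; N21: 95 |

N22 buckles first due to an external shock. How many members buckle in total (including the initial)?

Round 1 — N22 buckles (initial).
  N13: +90 → 90 ≥ 30
  N18: +10 → 10 < 80
  N8: +70 → 70 < 80
Round 2 — N13 buckles.
  N18: +55 → 65 < 80
No further bucklings.

2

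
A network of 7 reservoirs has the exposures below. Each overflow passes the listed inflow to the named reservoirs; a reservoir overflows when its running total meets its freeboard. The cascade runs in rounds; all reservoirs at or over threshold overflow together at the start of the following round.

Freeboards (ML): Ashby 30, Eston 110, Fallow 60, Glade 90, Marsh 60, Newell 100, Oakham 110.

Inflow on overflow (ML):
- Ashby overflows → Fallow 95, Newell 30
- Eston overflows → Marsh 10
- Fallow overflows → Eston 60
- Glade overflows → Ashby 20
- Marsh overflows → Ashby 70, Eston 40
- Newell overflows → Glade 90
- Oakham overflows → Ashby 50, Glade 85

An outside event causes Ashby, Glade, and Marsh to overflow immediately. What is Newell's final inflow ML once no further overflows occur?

Round 1 — Ashby, Glade, Marsh overflow (initial).
  Eston: +40 → 40 < 110
  Fallow: +95 → 95 ≥ 60
  Newell: +30 → 30 < 100
Round 2 — Fallow overflows.
  Eston: +60 → 100 < 110
No further overflows.

30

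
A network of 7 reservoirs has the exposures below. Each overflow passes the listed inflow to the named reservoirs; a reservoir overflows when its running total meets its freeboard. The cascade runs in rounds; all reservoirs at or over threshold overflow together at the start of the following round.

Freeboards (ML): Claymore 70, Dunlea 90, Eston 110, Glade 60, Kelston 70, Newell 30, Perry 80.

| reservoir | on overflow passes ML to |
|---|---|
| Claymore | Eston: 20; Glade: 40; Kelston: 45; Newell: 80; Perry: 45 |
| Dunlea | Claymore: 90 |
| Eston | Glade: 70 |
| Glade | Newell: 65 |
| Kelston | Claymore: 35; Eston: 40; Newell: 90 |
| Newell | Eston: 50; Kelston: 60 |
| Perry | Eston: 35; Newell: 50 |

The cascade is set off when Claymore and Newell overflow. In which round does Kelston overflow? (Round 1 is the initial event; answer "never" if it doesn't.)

2

Round 1 — Claymore, Newell overflow (initial).
  Eston: +20+50 → 70 < 110
  Glade: +40 → 40 < 60
  Kelston: +45+60 → 105 ≥ 70
  Perry: +45 → 45 < 80
Round 2 — Kelston overflows.
  Eston: +40 → 110 ≥ 110
Round 3 — Eston overflows.
  Glade: +70 → 110 ≥ 60
Round 4 — Glade overflows.
No further overflows.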